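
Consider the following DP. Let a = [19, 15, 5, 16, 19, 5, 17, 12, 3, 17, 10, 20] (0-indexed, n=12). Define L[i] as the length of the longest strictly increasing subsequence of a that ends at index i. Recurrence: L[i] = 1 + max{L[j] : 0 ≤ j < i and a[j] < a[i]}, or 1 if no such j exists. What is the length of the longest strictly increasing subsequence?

   i    0    1    2    3    4    5    6    7    8    9   10   11
a[i]   19   15    5   16   19    5   17   12    3   17   10   20
L[i]    1    1    1    2    3    1    3    2    1    3    2    4

4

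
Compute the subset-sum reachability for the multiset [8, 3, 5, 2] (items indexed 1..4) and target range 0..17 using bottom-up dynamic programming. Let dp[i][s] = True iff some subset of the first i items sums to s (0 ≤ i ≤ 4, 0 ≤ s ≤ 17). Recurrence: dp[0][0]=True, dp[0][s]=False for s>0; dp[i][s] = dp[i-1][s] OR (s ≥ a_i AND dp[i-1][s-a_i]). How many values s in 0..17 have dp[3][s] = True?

i\s   0   1   2   3   4   5   6   7   8   9  10  11  12  13  14  15  16  17
  0   T   F   F   F   F   F   F   F   F   F   F   F   F   F   F   F   F   F
  1   T   F   F   F   F   F   F   F   T   F   F   F   F   F   F   F   F   F
  2   T   F   F   T   F   F   F   F   T   F   F   T   F   F   F   F   F   F
  3   T   F   F   T   F   T   F   F   T   F   F   T   F   T   F   F   T   F
  4   T   F   T   T   F   T   F   T   T   F   T   T   F   T   F   T   T   F

7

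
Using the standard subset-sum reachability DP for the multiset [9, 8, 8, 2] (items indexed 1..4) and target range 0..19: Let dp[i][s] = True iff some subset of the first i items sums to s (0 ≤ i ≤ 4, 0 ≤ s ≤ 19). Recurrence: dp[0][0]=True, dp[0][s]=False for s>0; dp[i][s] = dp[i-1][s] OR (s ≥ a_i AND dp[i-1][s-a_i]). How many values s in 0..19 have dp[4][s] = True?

10

i\s   0   1   2   3   4   5   6   7   8   9  10  11  12  13  14  15  16  17  18  19
  0   T   F   F   F   F   F   F   F   F   F   F   F   F   F   F   F   F   F   F   F
  1   T   F   F   F   F   F   F   F   F   T   F   F   F   F   F   F   F   F   F   F
  2   T   F   F   F   F   F   F   F   T   T   F   F   F   F   F   F   F   T   F   F
  3   T   F   F   F   F   F   F   F   T   T   F   F   F   F   F   F   T   T   F   F
  4   T   F   T   F   F   F   F   F   T   T   T   T   F   F   F   F   T   T   T   T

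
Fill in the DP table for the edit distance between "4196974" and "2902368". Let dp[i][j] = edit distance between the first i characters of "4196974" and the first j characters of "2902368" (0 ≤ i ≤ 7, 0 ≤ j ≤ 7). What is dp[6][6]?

   ''  2  9  0  2  3  6  8
''  0  1  2  3  4  5  6  7
 4  1  1  2  3  4  5  6  7
 1  2  2  2  3  4  5  6  7
 9  3  3  2  3  4  5  6  7
 6  4  4  3  3  4  5  5  6
 9  5  5  4  4  4  5  6  6
 7  6  6  5  5  5  5  6  7
 4  7  7  6  6  6  6  6  7

6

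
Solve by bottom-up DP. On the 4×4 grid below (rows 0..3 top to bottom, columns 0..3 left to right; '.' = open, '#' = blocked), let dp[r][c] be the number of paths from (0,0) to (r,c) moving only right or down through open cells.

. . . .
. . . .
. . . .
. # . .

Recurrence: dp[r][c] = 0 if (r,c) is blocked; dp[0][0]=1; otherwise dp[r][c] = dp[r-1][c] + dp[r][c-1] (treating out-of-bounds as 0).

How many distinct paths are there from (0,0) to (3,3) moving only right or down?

r\c   0   1   2   3
  0   1   1   1   1
  1   1   2   3   4
  2   1   3   6  10
  3   1   0   6  16

16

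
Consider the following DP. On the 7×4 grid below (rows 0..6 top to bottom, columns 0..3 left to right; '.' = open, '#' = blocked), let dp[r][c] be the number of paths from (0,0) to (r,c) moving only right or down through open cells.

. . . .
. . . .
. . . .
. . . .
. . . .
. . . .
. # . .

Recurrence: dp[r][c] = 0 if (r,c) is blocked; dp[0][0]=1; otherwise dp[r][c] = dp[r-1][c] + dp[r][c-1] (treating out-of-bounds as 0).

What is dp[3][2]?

r\c   0   1   2   3
  0   1   1   1   1
  1   1   2   3   4
  2   1   3   6  10
  3   1   4  10  20
  4   1   5  15  35
  5   1   6  21  56
  6   1   0  21  77

10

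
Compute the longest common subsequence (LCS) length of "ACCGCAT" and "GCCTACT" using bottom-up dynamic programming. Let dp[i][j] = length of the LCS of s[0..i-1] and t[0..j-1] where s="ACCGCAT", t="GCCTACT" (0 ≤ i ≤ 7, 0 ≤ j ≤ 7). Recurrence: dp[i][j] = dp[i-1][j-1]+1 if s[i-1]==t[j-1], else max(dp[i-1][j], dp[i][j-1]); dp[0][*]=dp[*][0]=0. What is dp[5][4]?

   ''  G  C  C  T  A  C  T
''  0  0  0  0  0  0  0  0
 A  0  0  0  0  0  1  1  1
 C  0  0  1  1  1  1  2  2
 C  0  0  1  2  2  2  2  2
 G  0  1  1  2  2  2  2  2
 C  0  1  2  2  2  2  3  3
 A  0  1  2  2  2  3  3  3
 T  0  1  2  2  3  3  3  4

2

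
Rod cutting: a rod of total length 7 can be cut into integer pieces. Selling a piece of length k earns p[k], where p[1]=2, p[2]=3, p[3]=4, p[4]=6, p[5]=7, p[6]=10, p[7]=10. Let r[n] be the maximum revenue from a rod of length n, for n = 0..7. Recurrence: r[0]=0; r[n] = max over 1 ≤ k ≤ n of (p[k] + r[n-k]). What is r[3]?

6

   n    0    1    2    3    4    5    6    7
r[n]    0    2    4    6    8   10   12   14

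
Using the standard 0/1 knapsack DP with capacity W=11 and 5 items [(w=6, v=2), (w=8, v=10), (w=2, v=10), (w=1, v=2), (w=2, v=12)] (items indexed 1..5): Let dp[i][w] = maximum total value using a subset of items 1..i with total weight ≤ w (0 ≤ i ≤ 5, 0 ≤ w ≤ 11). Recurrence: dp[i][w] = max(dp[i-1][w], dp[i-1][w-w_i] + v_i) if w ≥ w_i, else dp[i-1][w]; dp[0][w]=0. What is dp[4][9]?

i\w   0   1   2   3   4   5   6   7   8   9  10  11
  0   0   0   0   0   0   0   0   0   0   0   0   0
  1   0   0   0   0   0   0   2   2   2   2   2   2
  2   0   0   0   0   0   0   2   2  10  10  10  10
  3   0   0  10  10  10  10  10  10  12  12  20  20
  4   0   2  10  12  12  12  12  12  12  14  20  22
  5   0   2  12  14  22  24  24  24  24  24  24  26

14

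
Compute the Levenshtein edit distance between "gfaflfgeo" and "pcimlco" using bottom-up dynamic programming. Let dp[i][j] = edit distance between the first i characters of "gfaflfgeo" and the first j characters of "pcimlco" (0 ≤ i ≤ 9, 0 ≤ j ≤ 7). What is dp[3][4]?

   ''  p  c  i  m  l  c  o
''  0  1  2  3  4  5  6  7
 g  1  1  2  3  4  5  6  7
 f  2  2  2  3  4  5  6  7
 a  3  3  3  3  4  5  6  7
 f  4  4  4  4  4  5  6  7
 l  5  5  5  5  5  4  5  6
 f  6  6  6  6  6  5  5  6
 g  7  7  7  7  7  6  6  6
 e  8  8  8  8  8  7  7  7
 o  9  9  9  9  9  8  8  7

4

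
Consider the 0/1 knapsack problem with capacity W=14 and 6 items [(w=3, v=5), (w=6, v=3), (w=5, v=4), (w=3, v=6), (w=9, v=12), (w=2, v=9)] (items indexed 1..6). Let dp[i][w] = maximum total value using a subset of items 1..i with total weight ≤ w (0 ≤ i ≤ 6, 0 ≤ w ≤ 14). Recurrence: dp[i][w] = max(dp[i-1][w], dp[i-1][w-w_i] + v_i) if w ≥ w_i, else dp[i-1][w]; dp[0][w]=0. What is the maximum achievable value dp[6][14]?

27

i\w   0   1   2   3   4   5   6   7   8   9  10  11  12  13  14
  0   0   0   0   0   0   0   0   0   0   0   0   0   0   0   0
  1   0   0   0   5   5   5   5   5   5   5   5   5   5   5   5
  2   0   0   0   5   5   5   5   5   5   8   8   8   8   8   8
  3   0   0   0   5   5   5   5   5   9   9   9   9   9   9  12
  4   0   0   0   6   6   6  11  11  11  11  11  15  15  15  15
  5   0   0   0   6   6   6  11  11  11  12  12  15  18  18  18
  6   0   0   9   9   9  15  15  15  20  20  20  21  21  24  27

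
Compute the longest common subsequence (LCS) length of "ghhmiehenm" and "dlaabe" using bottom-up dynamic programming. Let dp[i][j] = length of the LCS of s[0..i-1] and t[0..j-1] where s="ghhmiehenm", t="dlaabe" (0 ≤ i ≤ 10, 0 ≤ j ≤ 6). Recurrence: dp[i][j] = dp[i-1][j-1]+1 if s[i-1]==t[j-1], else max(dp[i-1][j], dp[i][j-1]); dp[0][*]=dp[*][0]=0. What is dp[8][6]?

   ''  d  l  a  a  b  e
''  0  0  0  0  0  0  0
 g  0  0  0  0  0  0  0
 h  0  0  0  0  0  0  0
 h  0  0  0  0  0  0  0
 m  0  0  0  0  0  0  0
 i  0  0  0  0  0  0  0
 e  0  0  0  0  0  0  1
 h  0  0  0  0  0  0  1
 e  0  0  0  0  0  0  1
 n  0  0  0  0  0  0  1
 m  0  0  0  0  0  0  1

1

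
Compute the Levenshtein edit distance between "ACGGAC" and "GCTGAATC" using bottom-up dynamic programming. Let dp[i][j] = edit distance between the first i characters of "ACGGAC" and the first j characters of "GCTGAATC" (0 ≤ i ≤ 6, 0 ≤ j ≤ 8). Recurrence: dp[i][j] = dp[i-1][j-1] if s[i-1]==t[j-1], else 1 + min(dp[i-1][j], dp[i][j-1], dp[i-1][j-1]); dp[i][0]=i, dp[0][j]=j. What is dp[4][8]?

   ''  G  C  T  G  A  A  T  C
''  0  1  2  3  4  5  6  7  8
 A  1  1  2  3  4  4  5  6  7
 C  2  2  1  2  3  4  5  6  6
 G  3  2  2  2  2  3  4  5  6
 G  4  3  3  3  2  3  4  5  6
 A  5  4  4  4  3  2  3  4  5
 C  6  5  4  5  4  3  3  4  4

6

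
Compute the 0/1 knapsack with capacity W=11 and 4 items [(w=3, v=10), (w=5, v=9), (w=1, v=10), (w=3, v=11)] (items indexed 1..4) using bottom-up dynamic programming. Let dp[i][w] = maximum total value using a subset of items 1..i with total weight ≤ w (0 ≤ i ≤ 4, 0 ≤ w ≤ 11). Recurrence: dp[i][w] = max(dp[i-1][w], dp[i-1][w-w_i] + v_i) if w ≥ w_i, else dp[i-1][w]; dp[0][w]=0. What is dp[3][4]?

i\w   0   1   2   3   4   5   6   7   8   9  10  11
  0   0   0   0   0   0   0   0   0   0   0   0   0
  1   0   0   0  10  10  10  10  10  10  10  10  10
  2   0   0   0  10  10  10  10  10  19  19  19  19
  3   0  10  10  10  20  20  20  20  20  29  29  29
  4   0  10  10  11  21  21  21  31  31  31  31  31

20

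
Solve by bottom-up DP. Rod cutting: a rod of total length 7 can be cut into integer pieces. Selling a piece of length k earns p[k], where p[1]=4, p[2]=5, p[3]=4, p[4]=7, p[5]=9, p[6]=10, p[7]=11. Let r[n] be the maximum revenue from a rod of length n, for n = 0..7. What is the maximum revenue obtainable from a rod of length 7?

   n    0    1    2    3    4    5    6    7
r[n]    0    4    8   12   16   20   24   28

28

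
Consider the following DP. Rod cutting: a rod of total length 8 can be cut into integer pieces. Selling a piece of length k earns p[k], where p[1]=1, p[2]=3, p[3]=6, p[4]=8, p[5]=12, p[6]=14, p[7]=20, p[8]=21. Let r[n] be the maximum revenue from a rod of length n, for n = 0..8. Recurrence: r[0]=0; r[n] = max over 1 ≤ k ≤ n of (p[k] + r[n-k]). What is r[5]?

   n    0    1    2    3    4    5    6    7    8
r[n]    0    1    3    6    8   12   14   20   21

12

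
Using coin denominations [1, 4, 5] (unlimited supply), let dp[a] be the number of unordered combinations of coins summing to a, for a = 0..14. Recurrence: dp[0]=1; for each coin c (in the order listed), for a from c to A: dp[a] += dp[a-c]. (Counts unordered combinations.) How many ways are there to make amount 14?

after  coin     0     1     2     3     4     5     6     7     8     9    10    11    12    13    14
          1     1     1     1     1     1     1     1     1     1     1     1     1     1     1     1
          4     1     1     1     1     2     2     2     2     3     3     3     3     4     4     4
          5     1     1     1     1     2     3     3     3     4     5     6     6     7     8     9

9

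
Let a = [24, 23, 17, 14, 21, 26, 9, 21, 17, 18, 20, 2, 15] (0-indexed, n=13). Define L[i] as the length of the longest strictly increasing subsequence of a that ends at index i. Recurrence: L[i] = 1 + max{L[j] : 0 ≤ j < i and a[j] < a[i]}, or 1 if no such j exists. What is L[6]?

1

   i    0    1    2    3    4    5    6    7    8    9   10   11   12
a[i]   24   23   17   14   21   26    9   21   17   18   20    2   15
L[i]    1    1    1    1    2    3    1    2    2    3    4    1    2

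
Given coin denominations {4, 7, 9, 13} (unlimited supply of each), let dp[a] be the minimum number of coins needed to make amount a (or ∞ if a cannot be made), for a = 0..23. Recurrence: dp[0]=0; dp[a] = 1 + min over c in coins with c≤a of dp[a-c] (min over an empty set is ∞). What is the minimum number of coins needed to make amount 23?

3

 a  0  1  2  3  4  5  6  7  8  9 10 11 12 13 14 15 16 17 18 19 20 21 22 23
dp  0  -  -  -  1  -  -  1  2  1  -  2  3  1  2  3  2  2  2  4  2  3  2  3
(- denotes ∞ / unreachable)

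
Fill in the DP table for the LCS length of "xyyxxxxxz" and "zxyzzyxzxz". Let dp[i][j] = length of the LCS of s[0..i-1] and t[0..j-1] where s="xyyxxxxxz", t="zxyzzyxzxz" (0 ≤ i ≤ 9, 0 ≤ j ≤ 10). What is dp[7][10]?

   ''  z  x  y  z  z  y  x  z  x  z
''  0  0  0  0  0  0  0  0  0  0  0
 x  0  0  1  1  1  1  1  1  1  1  1
 y  0  0  1  2  2  2  2  2  2  2  2
 y  0  0  1  2  2  2  3  3  3  3  3
 x  0  0  1  2  2  2  3  4  4  4  4
 x  0  0  1  2  2  2  3  4  4  5  5
 x  0  0  1  2  2  2  3  4  4  5  5
 x  0  0  1  2  2  2  3  4  4  5  5
 x  0  0  1  2  2  2  3  4  4  5  5
 z  0  1  1  2  3  3  3  4  5  5  6

5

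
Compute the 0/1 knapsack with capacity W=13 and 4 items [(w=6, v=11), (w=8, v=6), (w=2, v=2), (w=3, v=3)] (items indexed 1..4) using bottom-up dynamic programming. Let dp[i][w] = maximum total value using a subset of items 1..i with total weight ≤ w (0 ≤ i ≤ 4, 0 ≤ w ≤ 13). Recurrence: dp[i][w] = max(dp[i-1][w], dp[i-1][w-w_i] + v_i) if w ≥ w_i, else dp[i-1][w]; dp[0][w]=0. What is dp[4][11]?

16

i\w   0   1   2   3   4   5   6   7   8   9  10  11  12  13
  0   0   0   0   0   0   0   0   0   0   0   0   0   0   0
  1   0   0   0   0   0   0  11  11  11  11  11  11  11  11
  2   0   0   0   0   0   0  11  11  11  11  11  11  11  11
  3   0   0   2   2   2   2  11  11  13  13  13  13  13  13
  4   0   0   2   3   3   5  11  11  13  14  14  16  16  16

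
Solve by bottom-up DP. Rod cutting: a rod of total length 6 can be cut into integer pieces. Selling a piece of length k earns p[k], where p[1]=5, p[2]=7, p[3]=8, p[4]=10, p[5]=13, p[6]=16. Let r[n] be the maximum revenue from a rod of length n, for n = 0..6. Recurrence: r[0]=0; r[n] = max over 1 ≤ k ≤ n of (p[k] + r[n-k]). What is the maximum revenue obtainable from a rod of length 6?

   n    0    1    2    3    4    5    6
r[n]    0    5   10   15   20   25   30

30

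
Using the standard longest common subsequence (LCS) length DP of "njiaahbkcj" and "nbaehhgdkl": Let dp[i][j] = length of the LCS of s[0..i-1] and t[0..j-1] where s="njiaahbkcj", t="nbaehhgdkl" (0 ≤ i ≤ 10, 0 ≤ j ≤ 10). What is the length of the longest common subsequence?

4

   ''  n  b  a  e  h  h  g  d  k  l
''  0  0  0  0  0  0  0  0  0  0  0
 n  0  1  1  1  1  1  1  1  1  1  1
 j  0  1  1  1  1  1  1  1  1  1  1
 i  0  1  1  1  1  1  1  1  1  1  1
 a  0  1  1  2  2  2  2  2  2  2  2
 a  0  1  1  2  2  2  2  2  2  2  2
 h  0  1  1  2  2  3  3  3  3  3  3
 b  0  1  2  2  2  3  3  3  3  3  3
 k  0  1  2  2  2  3  3  3  3  4  4
 c  0  1  2  2  2  3  3  3  3  4  4
 j  0  1  2  2  2  3  3  3  3  4  4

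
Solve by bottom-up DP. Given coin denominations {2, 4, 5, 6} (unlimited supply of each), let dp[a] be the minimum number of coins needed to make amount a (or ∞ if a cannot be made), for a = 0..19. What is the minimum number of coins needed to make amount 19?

 a  0  1  2  3  4  5  6  7  8  9 10 11 12 13 14 15 16 17 18 19
dp  0  -  1  -  1  1  1  2  2  2  2  2  2  3  3  3  3  3  3  4
(- denotes ∞ / unreachable)

4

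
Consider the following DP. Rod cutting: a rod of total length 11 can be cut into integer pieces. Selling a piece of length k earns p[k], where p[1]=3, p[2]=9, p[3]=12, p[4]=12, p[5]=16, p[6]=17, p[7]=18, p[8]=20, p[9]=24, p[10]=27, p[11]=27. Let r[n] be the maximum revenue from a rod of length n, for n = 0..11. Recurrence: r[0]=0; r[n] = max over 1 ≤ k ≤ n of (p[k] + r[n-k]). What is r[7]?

30

   n    0    1    2    3    4    5    6    7    8    9   10   11
r[n]    0    3    9   12   18   21   27   30   36   39   45   48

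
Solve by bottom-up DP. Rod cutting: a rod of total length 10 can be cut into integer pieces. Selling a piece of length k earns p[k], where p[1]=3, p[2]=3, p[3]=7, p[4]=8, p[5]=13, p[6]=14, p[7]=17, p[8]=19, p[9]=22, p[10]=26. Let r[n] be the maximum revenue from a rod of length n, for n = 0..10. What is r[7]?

21

   n    0    1    2    3    4    5    6    7    8    9   10
r[n]    0    3    6    9   12   15   18   21   24   27   30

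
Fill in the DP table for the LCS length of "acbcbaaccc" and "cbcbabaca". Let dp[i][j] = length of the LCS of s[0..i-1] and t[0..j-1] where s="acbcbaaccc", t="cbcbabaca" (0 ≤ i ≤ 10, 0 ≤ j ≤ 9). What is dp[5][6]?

4

   ''  c  b  c  b  a  b  a  c  a
''  0  0  0  0  0  0  0  0  0  0
 a  0  0  0  0  0  1  1  1  1  1
 c  0  1  1  1  1  1  1  1  2  2
 b  0  1  2  2  2  2  2  2  2  2
 c  0  1  2  3  3  3  3  3  3  3
 b  0  1  2  3  4  4  4  4  4  4
 a  0  1  2  3  4  5  5  5  5  5
 a  0  1  2  3  4  5  5  6  6  6
 c  0  1  2  3  4  5  5  6  7  7
 c  0  1  2  3  4  5  5  6  7  7
 c  0  1  2  3  4  5  5  6  7  7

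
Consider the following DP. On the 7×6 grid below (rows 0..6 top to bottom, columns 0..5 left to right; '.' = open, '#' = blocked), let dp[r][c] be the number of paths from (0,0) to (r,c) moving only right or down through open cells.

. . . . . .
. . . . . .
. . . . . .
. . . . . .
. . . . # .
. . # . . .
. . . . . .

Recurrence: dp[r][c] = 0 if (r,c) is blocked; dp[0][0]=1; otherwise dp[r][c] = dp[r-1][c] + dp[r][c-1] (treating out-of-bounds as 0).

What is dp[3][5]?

56

r\c   0   1   2   3   4   5
  0   1   1   1   1   1   1
  1   1   2   3   4   5   6
  2   1   3   6  10  15  21
  3   1   4  10  20  35  56
  4   1   5  15  35   0  56
  5   1   6   0  35  35  91
  6   1   7   7  42  77 168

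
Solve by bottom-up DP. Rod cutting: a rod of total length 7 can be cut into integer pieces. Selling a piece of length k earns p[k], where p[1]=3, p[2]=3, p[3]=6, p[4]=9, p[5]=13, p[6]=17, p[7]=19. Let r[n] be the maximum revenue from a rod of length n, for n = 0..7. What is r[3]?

   n    0    1    2    3    4    5    6    7
r[n]    0    3    6    9   12   15   18   21

9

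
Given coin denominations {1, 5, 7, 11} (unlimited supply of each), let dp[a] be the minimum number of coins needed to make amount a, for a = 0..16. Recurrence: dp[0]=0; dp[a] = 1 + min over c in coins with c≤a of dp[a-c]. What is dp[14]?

 a  0  1  2  3  4  5  6  7  8  9 10 11 12 13 14 15 16
dp  0  1  2  3  4  1  2  1  2  3  2  1  2  3  2  3  2

2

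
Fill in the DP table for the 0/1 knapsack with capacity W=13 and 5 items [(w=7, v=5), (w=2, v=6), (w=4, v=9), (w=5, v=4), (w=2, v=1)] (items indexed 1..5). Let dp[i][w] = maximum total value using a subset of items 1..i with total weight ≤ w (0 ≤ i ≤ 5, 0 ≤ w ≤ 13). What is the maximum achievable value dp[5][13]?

20

i\w   0   1   2   3   4   5   6   7   8   9  10  11  12  13
  0   0   0   0   0   0   0   0   0   0   0   0   0   0   0
  1   0   0   0   0   0   0   0   5   5   5   5   5   5   5
  2   0   0   6   6   6   6   6   6   6  11  11  11  11  11
  3   0   0   6   6   9   9  15  15  15  15  15  15  15  20
  4   0   0   6   6   9   9  15  15  15  15  15  19  19  20
  5   0   0   6   6   9   9  15  15  16  16  16  19  19  20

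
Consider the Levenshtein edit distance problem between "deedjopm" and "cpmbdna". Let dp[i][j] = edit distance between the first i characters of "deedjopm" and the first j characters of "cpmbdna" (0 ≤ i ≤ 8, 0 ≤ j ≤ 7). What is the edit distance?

   ''  c  p  m  b  d  n  a
''  0  1  2  3  4  5  6  7
 d  1  1  2  3  4  4  5  6
 e  2  2  2  3  4  5  5  6
 e  3  3  3  3  4  5  6  6
 d  4  4  4  4  4  4  5  6
 j  5  5  5  5  5  5  5  6
 o  6  6  6  6  6  6  6  6
 p  7  7  6  7  7  7  7  7
 m  8  8  7  6  7  8  8  8

8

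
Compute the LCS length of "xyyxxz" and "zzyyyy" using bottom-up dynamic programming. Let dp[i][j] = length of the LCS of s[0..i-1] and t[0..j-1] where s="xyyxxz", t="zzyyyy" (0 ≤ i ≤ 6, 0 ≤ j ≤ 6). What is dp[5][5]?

2

   ''  z  z  y  y  y  y
''  0  0  0  0  0  0  0
 x  0  0  0  0  0  0  0
 y  0  0  0  1  1  1  1
 y  0  0  0  1  2  2  2
 x  0  0  0  1  2  2  2
 x  0  0  0  1  2  2  2
 z  0  1  1  1  2  2  2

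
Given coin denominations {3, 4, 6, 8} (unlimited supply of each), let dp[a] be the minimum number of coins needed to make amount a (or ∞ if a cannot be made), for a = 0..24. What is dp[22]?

 a  0  1  2  3  4  5  6  7  8  9 10 11 12 13 14 15 16 17 18 19 20 21 22 23 24
dp  0  -  -  1  1  -  1  2  1  2  2  2  2  3  2  3  2  3  3  3  3  4  3  4  3
(- denotes ∞ / unreachable)

3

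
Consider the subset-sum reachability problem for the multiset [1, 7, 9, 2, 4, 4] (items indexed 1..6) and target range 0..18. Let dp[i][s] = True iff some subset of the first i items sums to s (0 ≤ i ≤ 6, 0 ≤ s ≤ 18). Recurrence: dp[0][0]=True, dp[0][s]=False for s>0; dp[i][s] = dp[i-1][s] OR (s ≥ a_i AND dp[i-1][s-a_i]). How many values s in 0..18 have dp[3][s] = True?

i\s   0   1   2   3   4   5   6   7   8   9  10  11  12  13  14  15  16  17  18
  0   T   F   F   F   F   F   F   F   F   F   F   F   F   F   F   F   F   F   F
  1   T   T   F   F   F   F   F   F   F   F   F   F   F   F   F   F   F   F   F
  2   T   T   F   F   F   F   F   T   T   F   F   F   F   F   F   F   F   F   F
  3   T   T   F   F   F   F   F   T   T   T   T   F   F   F   F   F   T   T   F
  4   T   T   T   T   F   F   F   T   T   T   T   T   T   F   F   F   T   T   T
  5   T   T   T   T   T   T   T   T   T   T   T   T   T   T   T   T   T   T   T
  6   T   T   T   T   T   T   T   T   T   T   T   T   T   T   T   T   T   T   T

8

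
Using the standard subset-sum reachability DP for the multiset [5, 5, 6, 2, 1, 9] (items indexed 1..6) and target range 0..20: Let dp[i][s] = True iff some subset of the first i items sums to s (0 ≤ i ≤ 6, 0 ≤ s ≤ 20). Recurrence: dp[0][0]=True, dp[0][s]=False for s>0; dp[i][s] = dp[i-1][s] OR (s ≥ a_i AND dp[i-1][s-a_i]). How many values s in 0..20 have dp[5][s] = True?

i\s   0   1   2   3   4   5   6   7   8   9  10  11  12  13  14  15  16  17  18  19  20
  0   T   F   F   F   F   F   F   F   F   F   F   F   F   F   F   F   F   F   F   F   F
  1   T   F   F   F   F   T   F   F   F   F   F   F   F   F   F   F   F   F   F   F   F
  2   T   F   F   F   F   T   F   F   F   F   T   F   F   F   F   F   F   F   F   F   F
  3   T   F   F   F   F   T   T   F   F   F   T   T   F   F   F   F   T   F   F   F   F
  4   T   F   T   F   F   T   T   T   T   F   T   T   T   T   F   F   T   F   T   F   F
  5   T   T   T   T   F   T   T   T   T   T   T   T   T   T   T   F   T   T   T   T   F
  6   T   T   T   T   F   T   T   T   T   T   T   T   T   T   T   T   T   T   T   T   T

18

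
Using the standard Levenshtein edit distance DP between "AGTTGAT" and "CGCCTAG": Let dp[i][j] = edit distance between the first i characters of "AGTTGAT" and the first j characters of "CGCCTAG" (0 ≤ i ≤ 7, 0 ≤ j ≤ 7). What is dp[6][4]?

5

   ''  C  G  C  C  T  A  G
''  0  1  2  3  4  5  6  7
 A  1  1  2  3  4  5  5  6
 G  2  2  1  2  3  4  5  5
 T  3  3  2  2  3  3  4  5
 T  4  4  3  3  3  3  4  5
 G  5  5  4  4  4  4  4  4
 A  6  6  5  5  5  5  4  5
 T  7  7  6  6  6  5  5  5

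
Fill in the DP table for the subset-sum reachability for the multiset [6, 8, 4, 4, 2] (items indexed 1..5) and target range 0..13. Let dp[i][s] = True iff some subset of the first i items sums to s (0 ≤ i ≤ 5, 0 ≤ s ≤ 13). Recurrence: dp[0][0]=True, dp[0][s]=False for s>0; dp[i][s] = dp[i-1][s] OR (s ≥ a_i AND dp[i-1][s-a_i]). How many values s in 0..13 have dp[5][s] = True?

i\s   0   1   2   3   4   5   6   7   8   9  10  11  12  13
  0   T   F   F   F   F   F   F   F   F   F   F   F   F   F
  1   T   F   F   F   F   F   T   F   F   F   F   F   F   F
  2   T   F   F   F   F   F   T   F   T   F   F   F   F   F
  3   T   F   F   F   T   F   T   F   T   F   T   F   T   F
  4   T   F   F   F   T   F   T   F   T   F   T   F   T   F
  5   T   F   T   F   T   F   T   F   T   F   T   F   T   F

7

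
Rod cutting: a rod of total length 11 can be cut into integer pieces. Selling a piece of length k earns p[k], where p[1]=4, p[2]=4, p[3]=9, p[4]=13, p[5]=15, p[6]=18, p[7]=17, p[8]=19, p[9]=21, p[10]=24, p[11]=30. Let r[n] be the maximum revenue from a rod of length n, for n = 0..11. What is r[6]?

   n    0    1    2    3    4    5    6    7    8    9   10   11
r[n]    0    4    8   12   16   20   24   28   32   36   40   44

24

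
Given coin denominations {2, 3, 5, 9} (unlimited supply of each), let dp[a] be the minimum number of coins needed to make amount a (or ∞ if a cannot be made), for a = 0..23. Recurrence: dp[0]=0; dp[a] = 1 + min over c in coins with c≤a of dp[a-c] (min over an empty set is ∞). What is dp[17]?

3

 a  0  1  2  3  4  5  6  7  8  9 10 11 12 13 14 15 16 17 18 19 20 21 22 23
dp  0  -  1  1  2  1  2  2  2  1  2  2  2  3  2  3  3  3  2  3  3  3  4  3
(- denotes ∞ / unreachable)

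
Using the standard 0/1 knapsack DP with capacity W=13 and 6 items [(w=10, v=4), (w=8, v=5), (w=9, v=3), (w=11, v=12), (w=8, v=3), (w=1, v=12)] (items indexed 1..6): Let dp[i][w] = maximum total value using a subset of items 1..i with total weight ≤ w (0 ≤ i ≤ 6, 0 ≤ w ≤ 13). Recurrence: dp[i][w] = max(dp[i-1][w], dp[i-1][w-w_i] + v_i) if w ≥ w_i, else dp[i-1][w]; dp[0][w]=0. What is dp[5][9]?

i\w   0   1   2   3   4   5   6   7   8   9  10  11  12  13
  0   0   0   0   0   0   0   0   0   0   0   0   0   0   0
  1   0   0   0   0   0   0   0   0   0   0   4   4   4   4
  2   0   0   0   0   0   0   0   0   5   5   5   5   5   5
  3   0   0   0   0   0   0   0   0   5   5   5   5   5   5
  4   0   0   0   0   0   0   0   0   5   5   5  12  12  12
  5   0   0   0   0   0   0   0   0   5   5   5  12  12  12
  6   0  12  12  12  12  12  12  12  12  17  17  17  24  24

5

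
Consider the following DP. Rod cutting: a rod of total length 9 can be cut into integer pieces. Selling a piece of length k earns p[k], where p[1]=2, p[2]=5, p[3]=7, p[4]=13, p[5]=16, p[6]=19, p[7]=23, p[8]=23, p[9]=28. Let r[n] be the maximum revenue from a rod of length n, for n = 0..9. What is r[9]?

29

   n    0    1    2    3    4    5    6    7    8    9
r[n]    0    2    5    7   13   16   19   23   26   29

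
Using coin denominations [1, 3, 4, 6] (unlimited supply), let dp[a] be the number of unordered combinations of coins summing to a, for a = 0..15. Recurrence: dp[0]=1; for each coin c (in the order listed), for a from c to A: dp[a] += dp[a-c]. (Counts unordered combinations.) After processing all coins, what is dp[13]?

after  coin     0     1     2     3     4     5     6     7     8     9    10    11    12    13    14    15
          1     1     1     1     1     1     1     1     1     1     1     1     1     1     1     1     1
          3     1     1     1     2     2     2     3     3     3     4     4     4     5     5     5     6
          4     1     1     1     2     3     3     4     5     6     7     8     9    11    12    13    15
          6     1     1     1     2     3     3     5     6     7     9    11    12    16    18    20    24

18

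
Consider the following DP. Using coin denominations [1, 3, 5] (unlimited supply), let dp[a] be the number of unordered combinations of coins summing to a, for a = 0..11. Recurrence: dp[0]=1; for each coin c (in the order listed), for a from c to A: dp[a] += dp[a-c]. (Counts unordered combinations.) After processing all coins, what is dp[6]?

after  coin     0     1     2     3     4     5     6     7     8     9    10    11
          1     1     1     1     1     1     1     1     1     1     1     1     1
          3     1     1     1     2     2     2     3     3     3     4     4     4
          5     1     1     1     2     2     3     4     4     5     6     7     8

4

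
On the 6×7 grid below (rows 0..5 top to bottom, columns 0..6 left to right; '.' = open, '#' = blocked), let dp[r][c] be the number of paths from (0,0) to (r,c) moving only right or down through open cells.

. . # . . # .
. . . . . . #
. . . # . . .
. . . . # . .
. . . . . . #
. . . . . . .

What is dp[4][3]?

r\c   0   1   2   3   4   5   6
  0   1   1   0   0   0   0   0
  1   1   2   2   2   2   2   0
  2   1   3   5   0   2   4   4
  3   1   4   9   9   0   4   8
  4   1   5  14  23  23  27   0
  5   1   6  20  43  66  93  93

23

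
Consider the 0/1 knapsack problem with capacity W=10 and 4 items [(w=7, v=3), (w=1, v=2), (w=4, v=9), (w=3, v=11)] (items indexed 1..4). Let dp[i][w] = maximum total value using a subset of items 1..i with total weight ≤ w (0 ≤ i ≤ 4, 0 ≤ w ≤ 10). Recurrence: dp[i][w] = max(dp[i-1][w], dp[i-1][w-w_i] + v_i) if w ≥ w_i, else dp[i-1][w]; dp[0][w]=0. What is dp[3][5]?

11

i\w   0   1   2   3   4   5   6   7   8   9  10
  0   0   0   0   0   0   0   0   0   0   0   0
  1   0   0   0   0   0   0   0   3   3   3   3
  2   0   2   2   2   2   2   2   3   5   5   5
  3   0   2   2   2   9  11  11  11  11  11  11
  4   0   2   2  11  13  13  13  20  22  22  22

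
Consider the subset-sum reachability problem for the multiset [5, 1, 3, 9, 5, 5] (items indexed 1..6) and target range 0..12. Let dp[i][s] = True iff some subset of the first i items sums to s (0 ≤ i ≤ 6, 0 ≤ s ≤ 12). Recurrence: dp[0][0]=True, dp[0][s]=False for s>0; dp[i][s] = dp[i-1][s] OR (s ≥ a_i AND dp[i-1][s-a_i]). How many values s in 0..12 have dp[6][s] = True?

i\s   0   1   2   3   4   5   6   7   8   9  10  11  12
  0   T   F   F   F   F   F   F   F   F   F   F   F   F
  1   T   F   F   F   F   T   F   F   F   F   F   F   F
  2   T   T   F   F   F   T   T   F   F   F   F   F   F
  3   T   T   F   T   T   T   T   F   T   T   F   F   F
  4   T   T   F   T   T   T   T   F   T   T   T   F   T
  5   T   T   F   T   T   T   T   F   T   T   T   T   T
  6   T   T   F   T   T   T   T   F   T   T   T   T   T

11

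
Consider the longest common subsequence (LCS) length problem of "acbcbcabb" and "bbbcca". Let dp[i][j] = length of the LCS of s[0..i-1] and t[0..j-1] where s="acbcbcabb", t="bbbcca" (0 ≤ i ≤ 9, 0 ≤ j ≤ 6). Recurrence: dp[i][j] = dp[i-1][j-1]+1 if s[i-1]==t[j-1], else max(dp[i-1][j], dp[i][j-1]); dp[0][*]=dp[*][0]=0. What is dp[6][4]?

   ''  b  b  b  c  c  a
''  0  0  0  0  0  0  0
 a  0  0  0  0  0  0  1
 c  0  0  0  0  1  1  1
 b  0  1  1  1  1  1  1
 c  0  1  1  1  2  2  2
 b  0  1  2  2  2  2  2
 c  0  1  2  2  3  3  3
 a  0  1  2  2  3  3  4
 b  0  1  2  3  3  3  4
 b  0  1  2  3  3  3  4

3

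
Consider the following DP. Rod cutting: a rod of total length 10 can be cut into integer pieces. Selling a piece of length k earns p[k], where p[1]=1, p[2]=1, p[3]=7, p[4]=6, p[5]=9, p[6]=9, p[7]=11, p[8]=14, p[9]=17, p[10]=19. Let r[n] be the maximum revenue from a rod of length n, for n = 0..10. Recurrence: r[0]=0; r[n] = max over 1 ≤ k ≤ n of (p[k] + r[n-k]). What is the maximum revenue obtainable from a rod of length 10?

   n    0    1    2    3    4    5    6    7    8    9   10
r[n]    0    1    2    7    8    9   14   15   16   21   22

22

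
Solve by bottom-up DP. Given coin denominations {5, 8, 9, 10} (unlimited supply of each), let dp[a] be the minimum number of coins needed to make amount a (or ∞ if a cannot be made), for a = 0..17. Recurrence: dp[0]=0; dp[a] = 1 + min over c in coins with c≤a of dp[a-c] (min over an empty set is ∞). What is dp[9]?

 a  0  1  2  3  4  5  6  7  8  9 10 11 12 13 14 15 16 17
dp  0  -  -  -  -  1  -  -  1  1  1  -  -  2  2  2  2  2
(- denotes ∞ / unreachable)

1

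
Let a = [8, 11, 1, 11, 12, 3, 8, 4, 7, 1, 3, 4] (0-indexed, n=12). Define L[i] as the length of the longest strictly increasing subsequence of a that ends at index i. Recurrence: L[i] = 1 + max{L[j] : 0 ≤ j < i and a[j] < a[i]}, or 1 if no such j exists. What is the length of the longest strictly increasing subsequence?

   i    0    1    2    3    4    5    6    7    8    9   10   11
a[i]    8   11    1   11   12    3    8    4    7    1    3    4
L[i]    1    2    1    2    3    2    3    3    4    1    2    3

4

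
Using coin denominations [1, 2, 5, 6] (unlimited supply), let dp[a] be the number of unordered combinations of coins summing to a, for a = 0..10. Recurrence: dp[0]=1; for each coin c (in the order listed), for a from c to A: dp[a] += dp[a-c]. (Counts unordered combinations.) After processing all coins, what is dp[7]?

7

after  coin     0     1     2     3     4     5     6     7     8     9    10
          1     1     1     1     1     1     1     1     1     1     1     1
          2     1     1     2     2     3     3     4     4     5     5     6
          5     1     1     2     2     3     4     5     6     7     8    10
          6     1     1     2     2     3     4     6     7     9    10    13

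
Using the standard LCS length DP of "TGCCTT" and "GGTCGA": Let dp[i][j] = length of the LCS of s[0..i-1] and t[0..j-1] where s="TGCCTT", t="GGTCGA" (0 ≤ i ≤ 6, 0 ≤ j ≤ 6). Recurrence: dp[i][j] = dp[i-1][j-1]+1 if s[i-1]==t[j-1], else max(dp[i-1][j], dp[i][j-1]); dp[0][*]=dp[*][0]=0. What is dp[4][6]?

2

   ''  G  G  T  C  G  A
''  0  0  0  0  0  0  0
 T  0  0  0  1  1  1  1
 G  0  1  1  1  1  2  2
 C  0  1  1  1  2  2  2
 C  0  1  1  1  2  2  2
 T  0  1  1  2  2  2  2
 T  0  1  1  2  2  2  2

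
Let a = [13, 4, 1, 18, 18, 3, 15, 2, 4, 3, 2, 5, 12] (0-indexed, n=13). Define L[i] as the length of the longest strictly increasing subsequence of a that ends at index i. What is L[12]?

5

   i    0    1    2    3    4    5    6    7    8    9   10   11   12
a[i]   13    4    1   18   18    3   15    2    4    3    2    5   12
L[i]    1    1    1    2    2    2    3    2    3    3    2    4    5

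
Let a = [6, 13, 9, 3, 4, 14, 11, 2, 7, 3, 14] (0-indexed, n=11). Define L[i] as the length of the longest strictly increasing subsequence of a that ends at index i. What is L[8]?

   i    0    1    2    3    4    5    6    7    8    9   10
a[i]    6   13    9    3    4   14   11    2    7    3   14
L[i]    1    2    2    1    2    3    3    1    3    2    4

3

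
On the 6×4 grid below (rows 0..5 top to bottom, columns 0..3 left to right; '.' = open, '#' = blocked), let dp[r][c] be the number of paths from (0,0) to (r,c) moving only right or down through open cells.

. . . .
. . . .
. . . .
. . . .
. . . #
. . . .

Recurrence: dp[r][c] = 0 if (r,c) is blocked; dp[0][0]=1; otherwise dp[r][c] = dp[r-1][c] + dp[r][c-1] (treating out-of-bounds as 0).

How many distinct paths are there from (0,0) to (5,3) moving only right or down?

r\c   0   1   2   3
  0   1   1   1   1
  1   1   2   3   4
  2   1   3   6  10
  3   1   4  10  20
  4   1   5  15   0
  5   1   6  21  21

21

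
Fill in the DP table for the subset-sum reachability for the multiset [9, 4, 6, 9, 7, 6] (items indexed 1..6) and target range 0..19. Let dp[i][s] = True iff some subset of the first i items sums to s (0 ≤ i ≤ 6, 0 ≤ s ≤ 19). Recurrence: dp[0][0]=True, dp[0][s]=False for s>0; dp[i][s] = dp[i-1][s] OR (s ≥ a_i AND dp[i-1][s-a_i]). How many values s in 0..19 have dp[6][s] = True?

i\s   0   1   2   3   4   5   6   7   8   9  10  11  12  13  14  15  16  17  18  19
  0   T   F   F   F   F   F   F   F   F   F   F   F   F   F   F   F   F   F   F   F
  1   T   F   F   F   F   F   F   F   F   T   F   F   F   F   F   F   F   F   F   F
  2   T   F   F   F   T   F   F   F   F   T   F   F   F   T   F   F   F   F   F   F
  3   T   F   F   F   T   F   T   F   F   T   T   F   F   T   F   T   F   F   F   T
  4   T   F   F   F   T   F   T   F   F   T   T   F   F   T   F   T   F   F   T   T
  5   T   F   F   F   T   F   T   T   F   T   T   T   F   T   F   T   T   T   T   T
  6   T   F   F   F   T   F   T   T   F   T   T   T   T   T   F   T   T   T   T   T

14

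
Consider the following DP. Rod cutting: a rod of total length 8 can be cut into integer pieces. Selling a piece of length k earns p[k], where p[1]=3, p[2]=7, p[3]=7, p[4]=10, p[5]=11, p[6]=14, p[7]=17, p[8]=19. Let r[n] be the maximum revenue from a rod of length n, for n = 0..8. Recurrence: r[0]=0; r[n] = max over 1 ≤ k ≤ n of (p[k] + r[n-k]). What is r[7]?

24

   n    0    1    2    3    4    5    6    7    8
r[n]    0    3    7   10   14   17   21   24   28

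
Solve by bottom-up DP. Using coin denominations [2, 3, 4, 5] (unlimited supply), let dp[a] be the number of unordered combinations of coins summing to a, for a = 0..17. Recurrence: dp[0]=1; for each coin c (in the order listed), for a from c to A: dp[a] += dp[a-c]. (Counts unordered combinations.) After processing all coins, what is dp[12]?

10

after  coin     0     1     2     3     4     5     6     7     8     9    10    11    12    13    14    15    16    17
          2     1     0     1     0     1     0     1     0     1     0     1     0     1     0     1     0     1     0
          3     1     0     1     1     1     1     2     1     2     2     2     2     3     2     3     3     3     3
          4     1     0     1     1     2     1     3     2     4     3     5     4     7     5     8     7    10     8
          5     1     0     1     1     2     2     3     3     5     5     7     7    10    10    13    14    17    18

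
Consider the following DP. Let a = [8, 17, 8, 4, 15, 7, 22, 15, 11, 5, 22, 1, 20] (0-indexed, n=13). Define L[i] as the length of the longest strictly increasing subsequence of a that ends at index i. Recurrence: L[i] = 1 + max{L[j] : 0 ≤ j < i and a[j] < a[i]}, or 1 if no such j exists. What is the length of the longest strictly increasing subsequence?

4

   i    0    1    2    3    4    5    6    7    8    9   10   11   12
a[i]    8   17    8    4   15    7   22   15   11    5   22    1   20
L[i]    1    2    1    1    2    2    3    3    3    2    4    1    4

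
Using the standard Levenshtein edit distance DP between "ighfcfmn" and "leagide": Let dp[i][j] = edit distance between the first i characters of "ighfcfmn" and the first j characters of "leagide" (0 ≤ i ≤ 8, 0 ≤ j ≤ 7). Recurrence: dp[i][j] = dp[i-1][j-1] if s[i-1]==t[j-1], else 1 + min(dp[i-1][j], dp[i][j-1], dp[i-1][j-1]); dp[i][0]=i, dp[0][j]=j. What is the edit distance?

8

   ''  l  e  a  g  i  d  e
''  0  1  2  3  4  5  6  7
 i  1  1  2  3  4  4  5  6
 g  2  2  2  3  3  4  5  6
 h  3  3  3  3  4  4  5  6
 f  4  4  4  4  4  5  5  6
 c  5  5  5  5  5  5  6  6
 f  6  6  6  6  6  6  6  7
 m  7  7  7  7  7  7  7  7
 n  8  8  8  8  8  8  8  8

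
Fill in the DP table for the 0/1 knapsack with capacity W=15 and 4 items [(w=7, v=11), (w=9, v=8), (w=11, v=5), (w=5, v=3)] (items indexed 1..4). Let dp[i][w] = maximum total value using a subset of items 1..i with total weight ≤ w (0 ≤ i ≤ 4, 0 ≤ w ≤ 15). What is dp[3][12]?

11

i\w   0   1   2   3   4   5   6   7   8   9  10  11  12  13  14  15
  0   0   0   0   0   0   0   0   0   0   0   0   0   0   0   0   0
  1   0   0   0   0   0   0   0  11  11  11  11  11  11  11  11  11
  2   0   0   0   0   0   0   0  11  11  11  11  11  11  11  11  11
  3   0   0   0   0   0   0   0  11  11  11  11  11  11  11  11  11
  4   0   0   0   0   0   3   3  11  11  11  11  11  14  14  14  14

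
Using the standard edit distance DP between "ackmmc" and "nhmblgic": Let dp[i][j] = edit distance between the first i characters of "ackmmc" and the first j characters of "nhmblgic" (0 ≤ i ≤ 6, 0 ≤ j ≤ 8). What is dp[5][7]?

   ''  n  h  m  b  l  g  i  c
''  0  1  2  3  4  5  6  7  8
 a  1  1  2  3  4  5  6  7  8
 c  2  2  2  3  4  5  6  7  7
 k  3  3  3  3  4  5  6  7  8
 m  4  4  4  3  4  5  6  7  8
 m  5  5  5  4  4  5  6  7  8
 c  6  6  6  5  5  5  6  7  7

7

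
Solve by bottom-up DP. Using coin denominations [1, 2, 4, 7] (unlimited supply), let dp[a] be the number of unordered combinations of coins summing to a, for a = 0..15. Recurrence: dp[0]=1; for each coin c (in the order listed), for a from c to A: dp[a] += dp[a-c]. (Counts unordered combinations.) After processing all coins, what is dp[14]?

27

after  coin     0     1     2     3     4     5     6     7     8     9    10    11    12    13    14    15
          1     1     1     1     1     1     1     1     1     1     1     1     1     1     1     1     1
          2     1     1     2     2     3     3     4     4     5     5     6     6     7     7     8     8
          4     1     1     2     2     4     4     6     6     9     9    12    12    16    16    20    20
          7     1     1     2     2     4     4     6     7    10    11    14    16    20    22    27    30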